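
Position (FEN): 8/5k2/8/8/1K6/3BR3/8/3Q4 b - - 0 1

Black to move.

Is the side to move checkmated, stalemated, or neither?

neither

Black to move; black king on f7.
In check: no.
Legal moves for Black: Kg8, Kf8, Kg7, Kf6.
Black has 4 legal moves and is not in check → neither.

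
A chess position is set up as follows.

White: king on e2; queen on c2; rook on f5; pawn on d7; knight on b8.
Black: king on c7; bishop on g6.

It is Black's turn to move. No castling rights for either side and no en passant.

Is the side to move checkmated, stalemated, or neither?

Black to move; black king on c7.
In check: yes, from the white queen on c2.
King squares — b6: available; c6: attacked by Qc2; d6: available; b7: available; d7: attacked by Nb8; b8: available; c8: attacked by Qc2; d8: available.
Legal moves for Black: Kd8, Kxb8, Kb7, Kd6, Kb6.
Black is in check but has 5 legal moves → neither.

neither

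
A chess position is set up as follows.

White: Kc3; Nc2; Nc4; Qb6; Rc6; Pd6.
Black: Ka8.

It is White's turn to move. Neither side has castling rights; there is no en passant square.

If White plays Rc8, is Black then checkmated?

After Rc8: black king on a8; in check: yes, from the white rook on c8.
King squares — a7: attacked by Qb6; b7: attacked by Qb6; b8: attacked by Qb6.
Black has no legal moves → checkmate.

yes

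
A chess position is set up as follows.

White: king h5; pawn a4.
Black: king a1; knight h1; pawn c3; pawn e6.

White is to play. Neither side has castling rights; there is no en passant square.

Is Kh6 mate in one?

no

After Kh6: black king on a1; in check: no.
Black is not in check, so this cannot be checkmate.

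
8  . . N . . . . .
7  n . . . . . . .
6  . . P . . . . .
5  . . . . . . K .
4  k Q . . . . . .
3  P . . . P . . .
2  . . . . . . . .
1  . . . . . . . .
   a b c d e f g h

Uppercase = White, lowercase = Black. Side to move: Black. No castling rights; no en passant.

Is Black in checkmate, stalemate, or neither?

checkmate

Black to move; black king on a4.
In check: yes, from the white queen on b4.
King squares — a3: attacked by Qb4; b3: attacked by Qb4; b4: attacked by Pa3; a5: attacked by Qb4; b5: attacked by Qb4.
Legal moves for Black: none.
In check with no legal moves → checkmate.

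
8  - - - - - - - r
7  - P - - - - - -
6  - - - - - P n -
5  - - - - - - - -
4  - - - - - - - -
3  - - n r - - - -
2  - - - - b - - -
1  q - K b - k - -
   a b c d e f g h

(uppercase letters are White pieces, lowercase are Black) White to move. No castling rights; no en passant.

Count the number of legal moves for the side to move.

White to move; king on c1.
In check: yes, from the black queen on a1.
Legal moves: none.
Count: 0.

0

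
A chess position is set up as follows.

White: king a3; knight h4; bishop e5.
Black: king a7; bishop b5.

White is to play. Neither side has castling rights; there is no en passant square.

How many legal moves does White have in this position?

21

White to move; king on a3.
In check: no.
Legal moves: Bh8, Bb8+, Bg7, Bc7, Bf6, Bd6, Bf4, Bd4+, Bg3, Bc3, Bh2, Bb2, Ba1, Ng6, Nf5, Nf3, Ng2, Kb4, Kb3, Kb2, Ka2.
Count: 21.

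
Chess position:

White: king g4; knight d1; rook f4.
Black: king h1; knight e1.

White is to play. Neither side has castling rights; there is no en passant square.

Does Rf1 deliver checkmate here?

no

After Rf1: black king on h1; in check: yes, from the white rook on f1.
Black has 2 legal replies: Kh2, Kg2.
In check but a legal move exists → not checkmate.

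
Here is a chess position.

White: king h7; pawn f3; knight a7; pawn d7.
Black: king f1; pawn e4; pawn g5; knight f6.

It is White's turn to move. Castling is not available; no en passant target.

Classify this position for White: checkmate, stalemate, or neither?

White to move; white king on h7.
In check: yes, from the black knight on f6.
King squares — g6: available; h6: available; g7: available; g8: attacked by Nf6; h8: available.
Legal moves for White: Kh8, Kg7, Kh6, Kg6.
White is in check but has 4 legal moves → neither.

neither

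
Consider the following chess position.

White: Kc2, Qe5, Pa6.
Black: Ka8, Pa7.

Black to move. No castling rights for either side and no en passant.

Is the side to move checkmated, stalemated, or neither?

Black to move; black king on a8.
In check: no.
King squares — a7: own pawn; b7: attacked by Pa6; b8: attacked by Qe5.
Legal moves for Black: none.
Not in check and no legal moves → stalemate.

stalemate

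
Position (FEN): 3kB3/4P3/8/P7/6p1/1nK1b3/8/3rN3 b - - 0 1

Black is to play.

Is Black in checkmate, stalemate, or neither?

Black to move; black king on d8.
In check: yes, from the white pawn on e7.
Legal moves for Black: Kxe8, Kc8, Kxe7, Kc7.
Black is in check but has 4 legal moves → neither.

neither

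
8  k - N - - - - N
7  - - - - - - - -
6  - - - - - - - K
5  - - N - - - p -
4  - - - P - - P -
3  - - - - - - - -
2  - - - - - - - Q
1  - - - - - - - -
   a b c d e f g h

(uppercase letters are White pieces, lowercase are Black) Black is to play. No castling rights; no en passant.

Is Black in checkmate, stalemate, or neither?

Black to move; black king on a8.
In check: no.
King squares — a7: attacked by Nc8; b7: attacked by Nc5; b8: attacked by Qh2.
Legal moves for Black: none.
Not in check and no legal moves → stalemate.

stalemate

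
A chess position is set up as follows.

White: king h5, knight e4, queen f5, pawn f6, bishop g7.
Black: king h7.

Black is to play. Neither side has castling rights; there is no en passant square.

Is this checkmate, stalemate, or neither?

neither

Black to move; black king on h7.
In check: yes, from the white queen on f5.
Legal moves for Black: Kg8.
Black is in check but has 1 legal move → neither.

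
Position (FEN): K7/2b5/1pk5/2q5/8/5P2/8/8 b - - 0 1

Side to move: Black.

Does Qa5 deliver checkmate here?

After Qa5: white king on a8; in check: yes, from the black queen on a5.
King squares — a7: attacked by Qa5; b7: attacked by Kc6; b8: attacked by Bc7.
White has no legal moves → checkmate.

yes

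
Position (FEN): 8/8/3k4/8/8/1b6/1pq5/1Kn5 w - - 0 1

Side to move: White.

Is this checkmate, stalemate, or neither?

checkmate

White to move; white king on b1.
In check: yes, from the black queen on c2.
King squares — a1: attacked by Pb2; c1: attacked by Pb2; a2: attacked by Nc1; b2: attacked by Qc2; c2: attacked by Bb3.
Legal moves for White: none.
In check with no legal moves → checkmate.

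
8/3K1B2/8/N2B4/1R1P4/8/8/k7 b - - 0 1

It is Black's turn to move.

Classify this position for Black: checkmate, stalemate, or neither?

stalemate

Black to move; black king on a1.
In check: no.
King squares — b1: attacked by Rb4; a2: attacked by Bd5; b2: attacked by Rb4.
Legal moves for Black: none.
Not in check and no legal moves → stalemate.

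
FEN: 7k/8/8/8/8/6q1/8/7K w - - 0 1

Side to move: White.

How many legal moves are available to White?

0

White to move; king on h1.
In check: no.
Legal moves: none.
Count: 0.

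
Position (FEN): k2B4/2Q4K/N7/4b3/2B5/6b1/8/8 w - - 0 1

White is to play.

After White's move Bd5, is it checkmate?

yes

After Bd5: black king on a8; in check: yes, from the white bishop on d5.
King squares — a7: attacked by Qc7; b7: attacked by Bd5; b8: attacked by Na6.
Black has no legal moves → checkmate.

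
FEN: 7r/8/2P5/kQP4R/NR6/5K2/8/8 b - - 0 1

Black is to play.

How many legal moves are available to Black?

0

Black to move; king on a5.
In check: yes, from the white queen on b5.
Legal moves: none.
Count: 0.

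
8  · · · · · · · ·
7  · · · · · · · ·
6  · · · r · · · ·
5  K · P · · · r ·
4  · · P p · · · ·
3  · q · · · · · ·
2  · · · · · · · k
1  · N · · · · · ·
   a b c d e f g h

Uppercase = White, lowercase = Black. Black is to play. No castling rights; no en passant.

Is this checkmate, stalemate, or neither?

Black to move; black king on h2.
In check: no.
Legal moves for Black include: Rd8, Rd7, Rh6, Rdg6, Rf6, Re6, Rc6, Rb6, Ra6+, Rdd5, Rg8, Rg7, Rgg6, Rh5, Rf5, Re5, Rgd5, Rxc5#, ... (list truncated; more exist).
Black has legal moves and is not in check → neither.

neither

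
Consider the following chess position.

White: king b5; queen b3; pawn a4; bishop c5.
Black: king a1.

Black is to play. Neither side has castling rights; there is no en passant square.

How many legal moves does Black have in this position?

0

Black to move; king on a1.
In check: no.
Legal moves: none.
Count: 0.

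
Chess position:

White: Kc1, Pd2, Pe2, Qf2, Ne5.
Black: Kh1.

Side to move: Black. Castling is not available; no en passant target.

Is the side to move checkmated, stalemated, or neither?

Black to move; black king on h1.
In check: no.
King squares — g1: attacked by Qf2; g2: attacked by Qf2; h2: attacked by Qf2.
Legal moves for Black: none.
Not in check and no legal moves → stalemate.

stalemate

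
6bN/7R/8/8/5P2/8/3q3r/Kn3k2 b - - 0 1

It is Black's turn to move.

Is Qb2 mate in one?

yes

After Qb2: white king on a1; in check: yes, from the black queen on b2.
King squares — b1: attacked by Qb2; a2: attacked by Qb2; b2: attacked by Rh2.
White has no legal moves → checkmate.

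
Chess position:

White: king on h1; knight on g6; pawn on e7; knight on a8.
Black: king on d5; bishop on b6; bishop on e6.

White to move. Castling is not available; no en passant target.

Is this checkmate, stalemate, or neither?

neither

White to move; white king on h1.
In check: no.
Legal moves for White: Nc7+, Nxb6+, Nh8, Nf8, Ne5, Nh4, Nf4+, Kh2, Kg2, e8=Q, e8=R, e8=B, e8=N.
White has 13 legal moves and is not in check → neither.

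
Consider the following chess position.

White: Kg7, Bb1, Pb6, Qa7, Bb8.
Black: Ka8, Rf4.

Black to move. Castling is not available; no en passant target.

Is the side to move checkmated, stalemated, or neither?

Black to move; black king on a8.
In check: yes, from the white queen on a7.
King squares — a7: attacked by Pb6; b7: attacked by Qa7; b8: attacked by Qa7.
Legal moves for Black: none.
In check with no legal moves → checkmate.

checkmate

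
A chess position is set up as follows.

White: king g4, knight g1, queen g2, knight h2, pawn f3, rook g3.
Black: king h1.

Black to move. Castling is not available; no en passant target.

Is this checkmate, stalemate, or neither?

checkmate

Black to move; black king on h1.
In check: yes, from the white queen on g2.
King squares — g1: attacked by Qg2; g2: attacked by Rg3; h2: attacked by Qg2.
Legal moves for Black: none.
In check with no legal moves → checkmate.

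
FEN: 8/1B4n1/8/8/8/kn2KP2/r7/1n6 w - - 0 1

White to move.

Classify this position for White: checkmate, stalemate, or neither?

White to move; white king on e3.
In check: no.
Legal moves for White: Bc8, Ba8, Bc6, Ba6, Bd5, Be4, Kf4, Ke4, Kd3, f4.
White has 10 legal moves and is not in check → neither.

neither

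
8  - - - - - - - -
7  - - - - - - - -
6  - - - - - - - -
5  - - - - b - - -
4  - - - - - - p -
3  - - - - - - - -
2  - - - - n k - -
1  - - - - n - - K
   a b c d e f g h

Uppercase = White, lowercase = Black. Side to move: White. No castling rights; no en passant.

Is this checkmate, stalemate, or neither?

stalemate

White to move; white king on h1.
In check: no.
King squares — g1: attacked by Ne2; g2: attacked by Ne1; h2: attacked by Be5.
Legal moves for White: none.
Not in check and no legal moves → stalemate.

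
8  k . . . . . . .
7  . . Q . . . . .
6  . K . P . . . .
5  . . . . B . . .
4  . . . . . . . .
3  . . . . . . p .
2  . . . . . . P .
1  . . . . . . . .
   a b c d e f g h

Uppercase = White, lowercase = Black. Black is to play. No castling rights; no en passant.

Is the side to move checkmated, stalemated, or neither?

stalemate

Black to move; black king on a8.
In check: no.
King squares — a7: attacked by Kb6; b7: attacked by Kb6; b8: attacked by Qc7.
Legal moves for Black: none.
Not in check and no legal moves → stalemate.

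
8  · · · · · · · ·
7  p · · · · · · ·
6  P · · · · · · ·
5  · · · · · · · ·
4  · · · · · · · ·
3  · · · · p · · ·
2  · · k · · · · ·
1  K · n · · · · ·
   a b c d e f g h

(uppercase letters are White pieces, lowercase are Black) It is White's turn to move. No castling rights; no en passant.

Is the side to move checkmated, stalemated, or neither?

White to move; white king on a1.
In check: no.
King squares — b1: attacked by Kc2; a2: attacked by Nc1; b2: attacked by Kc2.
Legal moves for White: none.
Not in check and no legal moves → stalemate.

stalemate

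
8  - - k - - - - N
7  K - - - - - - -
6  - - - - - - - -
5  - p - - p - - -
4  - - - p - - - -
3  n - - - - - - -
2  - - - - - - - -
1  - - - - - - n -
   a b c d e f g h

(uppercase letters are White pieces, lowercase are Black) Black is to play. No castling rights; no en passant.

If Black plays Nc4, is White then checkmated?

After Nc4: white king on a7; in check: no.
White is not in check, so this cannot be checkmate.

no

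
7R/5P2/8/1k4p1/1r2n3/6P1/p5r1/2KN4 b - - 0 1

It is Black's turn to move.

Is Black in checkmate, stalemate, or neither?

Black to move; black king on b5.
In check: no.
Legal moves for Black include: Kc6, Kb6, Ka6, Kc5, Ka5, Kc4, Ka4, Nf6, Nd6, Nc5, Nxg3, Nc3, Nf2, Nd2, Rd4, Rc4+, Ra4, Rb3, ... (list truncated; more exist).
Black has legal moves and is not in check → neither.

neither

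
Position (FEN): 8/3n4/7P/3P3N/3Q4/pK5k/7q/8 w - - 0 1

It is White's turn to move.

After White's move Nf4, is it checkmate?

no

After Nf4: black king on h3; in check: yes, from the white knight on f4.
Black has 4 legal replies: Kh4, Kg4, Kg3, Qxf4.
In check but a legal move exists → not checkmate.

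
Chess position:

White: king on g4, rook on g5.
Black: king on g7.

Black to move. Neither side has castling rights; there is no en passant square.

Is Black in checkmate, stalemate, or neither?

neither

Black to move; black king on g7.
In check: yes, from the white rook on g5.
King squares — f6: available; g6: attacked by Rg5; h6: available; f7: available; h7: available; f8: available; g8: attacked by Rg5; h8: available.
Legal moves for Black: Kh8, Kf8, Kh7, Kf7, Kh6, Kf6.
Black is in check but has 6 legal moves → neither.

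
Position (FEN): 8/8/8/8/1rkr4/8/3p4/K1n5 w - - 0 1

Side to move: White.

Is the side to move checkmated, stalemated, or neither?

White to move; white king on a1.
In check: no.
King squares — b1: attacked by Rb4; a2: attacked by Nc1; b2: attacked by Rb4.
Legal moves for White: none.
Not in check and no legal moves → stalemate.

stalemate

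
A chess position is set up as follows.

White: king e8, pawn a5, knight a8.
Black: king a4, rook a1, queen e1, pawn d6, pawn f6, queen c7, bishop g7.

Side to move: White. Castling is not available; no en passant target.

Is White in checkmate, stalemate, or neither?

checkmate

White to move; white king on e8.
In check: yes, from the black queen on e1.
King squares — d7: attacked by Qc7; e7: attacked by Qe1; f7: attacked by Qc7; d8: attacked by Qc7; f8: attacked by Bg7.
Legal moves for White: none.
In check with no legal moves → checkmate.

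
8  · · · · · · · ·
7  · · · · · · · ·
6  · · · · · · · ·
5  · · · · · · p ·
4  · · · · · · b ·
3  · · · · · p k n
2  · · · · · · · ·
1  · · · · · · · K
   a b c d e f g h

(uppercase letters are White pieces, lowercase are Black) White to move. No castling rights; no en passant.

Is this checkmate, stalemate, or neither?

stalemate

White to move; white king on h1.
In check: no.
King squares — g1: attacked by Nh3; g2: attacked by Pf3; h2: attacked by Kg3.
Legal moves for White: none.
Not in check and no legal moves → stalemate.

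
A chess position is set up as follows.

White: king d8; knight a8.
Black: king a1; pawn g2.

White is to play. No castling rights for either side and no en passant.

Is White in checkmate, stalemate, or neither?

neither

White to move; white king on d8.
In check: no.
Legal moves for White: Ke8, Kc8, Ke7, Kd7, Kc7, Nc7, Nb6.
White has 7 legal moves and is not in check → neither.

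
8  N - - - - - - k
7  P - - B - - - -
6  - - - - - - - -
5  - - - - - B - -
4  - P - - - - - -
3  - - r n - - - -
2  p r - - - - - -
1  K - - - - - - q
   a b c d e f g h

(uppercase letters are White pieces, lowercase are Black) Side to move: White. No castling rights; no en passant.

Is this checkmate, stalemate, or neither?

checkmate

White to move; white king on a1.
In check: yes, from the black queen on h1.
King squares — b1: attacked by Qh1; a2: attacked by Rb2; b2: attacked by Nd3.
Legal moves for White: none.
In check with no legal moves → checkmate.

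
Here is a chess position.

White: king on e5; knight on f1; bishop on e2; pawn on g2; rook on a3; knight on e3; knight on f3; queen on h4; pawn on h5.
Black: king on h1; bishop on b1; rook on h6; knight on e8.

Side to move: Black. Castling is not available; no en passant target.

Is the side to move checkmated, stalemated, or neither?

Black to move; black king on h1.
In check: yes, from the white queen on h4.
King squares — g1: attacked by Nf3; g2: attacked by Ne3; h2: attacked by Nf1.
Legal moves for Black: none.
In check with no legal moves → checkmate.

checkmate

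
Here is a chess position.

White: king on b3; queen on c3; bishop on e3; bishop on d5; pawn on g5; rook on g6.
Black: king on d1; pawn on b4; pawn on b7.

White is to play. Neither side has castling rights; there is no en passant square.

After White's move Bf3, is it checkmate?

After Bf3: black king on d1; in check: yes, from the white bishop on f3.
King squares — c1: attacked by Qc3; e1: attacked by Qc3; c2: attacked by Kb3; d2: attacked by Qc3; e2: attacked by Bf3.
Black has no legal moves → checkmate.

yes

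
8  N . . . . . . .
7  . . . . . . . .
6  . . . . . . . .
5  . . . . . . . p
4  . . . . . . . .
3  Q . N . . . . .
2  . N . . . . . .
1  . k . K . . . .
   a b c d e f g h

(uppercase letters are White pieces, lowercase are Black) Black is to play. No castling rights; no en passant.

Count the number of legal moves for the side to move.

Black to move; king on b1.
In check: yes, from the white knight on c3.
Legal moves: none.
Count: 0.

0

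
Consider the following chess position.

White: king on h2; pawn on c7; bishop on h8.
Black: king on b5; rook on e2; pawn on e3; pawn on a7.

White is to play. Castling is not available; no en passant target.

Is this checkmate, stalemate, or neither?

neither

White to move; white king on h2.
In check: yes, from the black rook on e2.
Legal moves for White: Kh3, Kg3, Kh1, Kg1.
White is in check but has 4 legal moves → neither.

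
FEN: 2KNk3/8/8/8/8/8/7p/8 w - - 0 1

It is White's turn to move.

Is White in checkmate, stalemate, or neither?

White to move; white king on c8.
In check: no.
Legal moves for White: Nf7, Nb7, Ne6, Nc6, Kb8, Kc7, Kb7.
White has 7 legal moves and is not in check → neither.

neither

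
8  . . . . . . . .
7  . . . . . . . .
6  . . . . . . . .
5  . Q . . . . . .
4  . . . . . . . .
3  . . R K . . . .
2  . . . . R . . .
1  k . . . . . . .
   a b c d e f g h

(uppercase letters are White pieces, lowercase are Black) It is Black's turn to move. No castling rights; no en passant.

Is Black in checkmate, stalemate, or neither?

Black to move; black king on a1.
In check: no.
King squares — b1: attacked by Qb5; a2: attacked by Re2; b2: attacked by Re2.
Legal moves for Black: none.
Not in check and no legal moves → stalemate.

stalemate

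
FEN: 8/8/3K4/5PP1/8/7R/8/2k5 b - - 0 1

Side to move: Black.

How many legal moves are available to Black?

5

Black to move; king on c1.
In check: no.
Legal moves: Kd2, Kc2, Kb2, Kd1, Kb1.
Count: 5.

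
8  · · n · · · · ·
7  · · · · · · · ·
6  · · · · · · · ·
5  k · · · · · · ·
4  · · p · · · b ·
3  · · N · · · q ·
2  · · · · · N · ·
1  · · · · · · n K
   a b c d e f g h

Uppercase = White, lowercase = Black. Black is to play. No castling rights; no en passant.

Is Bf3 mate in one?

yes

After Bf3: white king on h1; in check: yes, from the black bishop on f3.
King squares — g1: attacked by Qg3; g2: attacked by Bf3; h2: attacked by Qg3.
White has no legal moves → checkmate.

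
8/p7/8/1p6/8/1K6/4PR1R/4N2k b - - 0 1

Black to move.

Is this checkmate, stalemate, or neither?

neither

Black to move; black king on h1.
In check: yes, from the white rook on h2.
King squares — g1: available; g2: attacked by Ne1; h2: attacked by Rf2.
Legal moves for Black: Kg1.
Black is in check but has 1 legal move → neither.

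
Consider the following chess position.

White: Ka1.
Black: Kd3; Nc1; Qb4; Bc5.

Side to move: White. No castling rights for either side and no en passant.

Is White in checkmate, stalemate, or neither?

stalemate

White to move; white king on a1.
In check: no.
King squares — b1: attacked by Qb4; a2: attacked by Nc1; b2: attacked by Qb4.
Legal moves for White: none.
Not in check and no legal moves → stalemate.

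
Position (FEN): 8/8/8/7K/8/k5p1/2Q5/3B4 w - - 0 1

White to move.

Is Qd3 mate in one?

After Qd3: black king on a3; in check: yes, from the white queen on d3.
Black has 3 legal replies: Kb4, Kb2, Ka2.
In check but a legal move exists → not checkmate.

no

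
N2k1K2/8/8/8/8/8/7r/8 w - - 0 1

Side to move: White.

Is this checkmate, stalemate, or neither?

White to move; white king on f8.
In check: no.
Legal moves for White: Kg8, Kg7, Kf7, Nc7, Nb6.
White has 5 legal moves and is not in check → neither.

neither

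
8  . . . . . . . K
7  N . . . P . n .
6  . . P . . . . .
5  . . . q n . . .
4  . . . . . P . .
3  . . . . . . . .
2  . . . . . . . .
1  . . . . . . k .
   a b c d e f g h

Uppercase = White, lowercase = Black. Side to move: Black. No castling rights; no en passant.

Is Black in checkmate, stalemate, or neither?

neither

Black to move; black king on g1.
In check: no.
Legal moves for Black include: Ne8, Ne6, Nh5, Nf5, Nf7+, Nd7, Ng6+, Nxc6, Ng4, Nc4, Nf3, Nd3, Qg8+, Qd8+, Qf7, Qd7, Qe6, Qd6, ... (list truncated; more exist).
Black has legal moves and is not in check → neither.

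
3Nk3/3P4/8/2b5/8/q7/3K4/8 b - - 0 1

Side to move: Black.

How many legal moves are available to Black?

Black to move; king on e8.
In check: yes, from the white pawn on d7.
Legal moves: Kf8, Kxd8, Ke7, Kxd7.
Count: 4.

4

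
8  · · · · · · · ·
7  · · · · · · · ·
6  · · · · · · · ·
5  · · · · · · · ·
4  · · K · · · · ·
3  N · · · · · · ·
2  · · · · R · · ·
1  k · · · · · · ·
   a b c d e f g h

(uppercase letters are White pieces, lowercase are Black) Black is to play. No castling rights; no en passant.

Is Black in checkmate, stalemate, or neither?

stalemate

Black to move; black king on a1.
In check: no.
King squares — b1: attacked by Na3; a2: attacked by Re2; b2: attacked by Re2.
Legal moves for Black: none.
Not in check and no legal moves → stalemate.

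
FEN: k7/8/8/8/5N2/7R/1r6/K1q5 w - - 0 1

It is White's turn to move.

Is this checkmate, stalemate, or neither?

checkmate

White to move; white king on a1.
In check: yes, from the black queen on c1.
King squares — b1: attacked by Qc1; a2: attacked by Rb2; b2: attacked by Qc1.
Legal moves for White: none.
In check with no legal moves → checkmate.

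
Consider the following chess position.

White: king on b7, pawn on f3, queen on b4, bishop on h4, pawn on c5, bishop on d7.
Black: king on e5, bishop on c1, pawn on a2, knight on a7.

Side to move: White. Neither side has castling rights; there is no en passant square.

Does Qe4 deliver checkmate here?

After Qe4: black king on e5; in check: yes, from the white queen on e4.
King squares — d4: attacked by Qe4; e4: attacked by Pf3; f4: attacked by Qe4; d5: attacked by Qe4; f5: attacked by Qe4; d6: attacked by Pc5; e6: attacked by Qe4; f6: attacked by Bh4.
Black has no legal moves → checkmate.

yes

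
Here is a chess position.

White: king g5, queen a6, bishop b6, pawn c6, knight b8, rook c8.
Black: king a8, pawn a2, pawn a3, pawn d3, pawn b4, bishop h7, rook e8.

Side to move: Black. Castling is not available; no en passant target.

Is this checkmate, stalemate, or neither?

checkmate

Black to move; black king on a8.
In check: yes, from the white queen on a6.
King squares — a7: attacked by Qa6; b7: attacked by Qa6; b8: attacked by Rc8.
Legal moves for Black: none.
In check with no legal moves → checkmate.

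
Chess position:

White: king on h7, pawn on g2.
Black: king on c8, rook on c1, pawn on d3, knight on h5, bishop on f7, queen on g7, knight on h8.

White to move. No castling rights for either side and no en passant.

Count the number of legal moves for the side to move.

0

White to move; king on h7.
In check: yes, from the black queen on g7.
Legal moves: none.
Count: 0.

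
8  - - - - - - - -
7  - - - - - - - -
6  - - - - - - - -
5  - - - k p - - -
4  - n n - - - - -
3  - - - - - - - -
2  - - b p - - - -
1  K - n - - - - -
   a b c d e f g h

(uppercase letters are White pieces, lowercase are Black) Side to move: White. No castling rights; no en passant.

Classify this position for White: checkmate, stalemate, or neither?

stalemate

White to move; white king on a1.
In check: no.
King squares — b1: attacked by Bc2; a2: attacked by Nc1; b2: attacked by Nc4.
Legal moves for White: none.
Not in check and no legal moves → stalemate.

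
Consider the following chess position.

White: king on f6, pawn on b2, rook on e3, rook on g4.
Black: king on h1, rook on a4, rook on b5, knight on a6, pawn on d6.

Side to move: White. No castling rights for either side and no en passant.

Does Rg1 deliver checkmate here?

no

After Rg1: black king on h1; in check: yes, from the white rook on g1.
Black has 2 legal replies: Kh2, Kxg1.
In check but a legal move exists → not checkmate.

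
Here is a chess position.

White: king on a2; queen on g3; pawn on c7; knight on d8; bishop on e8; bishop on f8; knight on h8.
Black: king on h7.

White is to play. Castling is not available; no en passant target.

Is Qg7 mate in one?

yes

After Qg7: black king on h7; in check: yes, from the white queen on g7.
King squares — g6: attacked by Qg7; h6: attacked by Qg7; g7: attacked by Bf8; g8: attacked by Qg7; h8: attacked by Qg7.
Black has no legal moves → checkmate.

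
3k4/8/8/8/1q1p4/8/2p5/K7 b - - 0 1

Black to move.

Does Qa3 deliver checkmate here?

yes

After Qa3: white king on a1; in check: yes, from the black queen on a3.
King squares — b1: attacked by Pc2; a2: attacked by Qa3; b2: attacked by Qa3.
White has no legal moves → checkmate.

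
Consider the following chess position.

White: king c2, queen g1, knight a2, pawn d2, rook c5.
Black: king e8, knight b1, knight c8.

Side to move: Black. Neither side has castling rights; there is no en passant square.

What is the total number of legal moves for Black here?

12

Black to move; king on e8.
In check: no.
Legal moves: Kf8, Kd8, Kf7, Ke7, Kd7, Ne7, Na7, Nd6, Nb6, Nc3, Na3+, Nxd2.
Count: 12.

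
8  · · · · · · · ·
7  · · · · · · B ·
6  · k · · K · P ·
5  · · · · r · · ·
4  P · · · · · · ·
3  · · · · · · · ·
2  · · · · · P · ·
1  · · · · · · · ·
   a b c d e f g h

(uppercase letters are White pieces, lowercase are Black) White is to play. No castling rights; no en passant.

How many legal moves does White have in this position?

6

White to move; king on e6.
In check: yes, from the black rook on e5.
Legal moves: Kf7, Kd7, Kf6, Kd6, Kxe5, Bxe5.
Count: 6.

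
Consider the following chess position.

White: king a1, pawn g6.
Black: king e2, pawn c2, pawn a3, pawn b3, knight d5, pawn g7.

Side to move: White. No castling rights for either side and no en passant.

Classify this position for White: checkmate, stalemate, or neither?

White to move; white king on a1.
In check: no.
King squares — b1: attacked by Pc2; a2: attacked by Pb3; b2: attacked by Pa3.
Legal moves for White: none.
Not in check and no legal moves → stalemate.

stalemate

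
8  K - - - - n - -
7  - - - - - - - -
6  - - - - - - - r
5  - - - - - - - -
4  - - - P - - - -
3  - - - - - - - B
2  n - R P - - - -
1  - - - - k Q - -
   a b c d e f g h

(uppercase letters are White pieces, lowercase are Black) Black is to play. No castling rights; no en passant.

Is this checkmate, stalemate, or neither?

Black to move; black king on e1.
In check: yes, from the white queen on f1.
King squares — d1: attacked by Qf1; f1: attacked by Bh3; d2: attacked by Rc2; e2: attacked by Qf1; f2: attacked by Qf1.
Legal moves for Black: none.
In check with no legal moves → checkmate.

checkmate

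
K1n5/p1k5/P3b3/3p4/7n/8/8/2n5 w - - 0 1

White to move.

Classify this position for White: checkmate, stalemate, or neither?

stalemate

White to move; white king on a8.
In check: no.
King squares — a7: attacked by Nc8; b7: attacked by Kc7; b8: attacked by Kc7.
Legal moves for White: none.
Not in check and no legal moves → stalemate.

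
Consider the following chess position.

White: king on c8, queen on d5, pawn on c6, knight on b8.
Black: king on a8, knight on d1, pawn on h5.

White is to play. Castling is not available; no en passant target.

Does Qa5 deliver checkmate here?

After Qa5: black king on a8; in check: yes, from the white queen on a5.
King squares — a7: attacked by Qa5; b7: attacked by Pc6; b8: attacked by Kc8.
Black has no legal moves → checkmate.

yes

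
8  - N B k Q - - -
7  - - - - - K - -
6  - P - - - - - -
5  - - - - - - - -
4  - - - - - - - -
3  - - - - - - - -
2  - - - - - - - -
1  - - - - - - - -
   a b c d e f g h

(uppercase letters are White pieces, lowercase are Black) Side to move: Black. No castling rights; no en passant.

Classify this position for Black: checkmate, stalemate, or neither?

Black to move; black king on d8.
In check: yes, from the white queen on e8.
King squares — c7: attacked by Pb6; d7: attacked by Nb8; e7: attacked by Kf7; c8: attacked by Qe8; e8: attacked by Kf7.
Legal moves for Black: none.
In check with no legal moves → checkmate.

checkmate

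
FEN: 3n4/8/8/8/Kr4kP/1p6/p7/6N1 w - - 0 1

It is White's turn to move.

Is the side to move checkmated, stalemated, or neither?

neither

White to move; white king on a4.
In check: yes, from the black rook on b4.
Legal moves for White: Ka5, Kxb4, Ka3.
White is in check but has 3 legal moves → neither.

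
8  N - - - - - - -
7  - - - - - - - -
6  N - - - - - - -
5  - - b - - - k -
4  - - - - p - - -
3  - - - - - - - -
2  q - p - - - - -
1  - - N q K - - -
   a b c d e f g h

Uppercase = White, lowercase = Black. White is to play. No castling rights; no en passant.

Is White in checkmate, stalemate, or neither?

checkmate

White to move; white king on e1.
In check: yes, from the black queen on d1.
King squares — d1: attacked by Pc2; f1: attacked by Qd1; d2: attacked by Qd1; e2: attacked by Qd1; f2: attacked by Bc5.
Legal moves for White: none.
In check with no legal moves → checkmate.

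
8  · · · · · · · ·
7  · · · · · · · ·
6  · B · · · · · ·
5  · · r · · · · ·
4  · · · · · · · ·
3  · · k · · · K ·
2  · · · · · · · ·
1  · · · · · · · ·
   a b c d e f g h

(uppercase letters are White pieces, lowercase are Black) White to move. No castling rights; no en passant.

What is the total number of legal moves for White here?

13

White to move; king on g3.
In check: no.
Legal moves: Bd8, Bc7, Ba7, Bxc5, Ba5+, Kh4, Kg4, Kf4, Kh3, Kf3, Kh2, Kg2, Kf2.
Count: 13.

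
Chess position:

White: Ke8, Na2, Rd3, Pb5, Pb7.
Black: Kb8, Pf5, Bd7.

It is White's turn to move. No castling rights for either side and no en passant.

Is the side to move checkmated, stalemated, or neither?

White to move; white king on e8.
In check: yes, from the black bishop on d7.
Legal moves for White: Kf8, Kd8, Kf7, Ke7, Kxd7, Rxd7.
White is in check but has 6 legal moves → neither.

neither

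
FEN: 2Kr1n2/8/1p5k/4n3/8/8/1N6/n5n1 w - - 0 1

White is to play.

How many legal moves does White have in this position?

3

White to move; king on c8.
In check: yes, from the black rook on d8.
Legal moves: Kxd8, Kc7, Kb7.
Count: 3.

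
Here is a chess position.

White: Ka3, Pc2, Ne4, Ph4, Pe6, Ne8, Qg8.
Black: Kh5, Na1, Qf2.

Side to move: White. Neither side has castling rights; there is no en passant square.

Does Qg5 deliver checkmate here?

After Qg5: black king on h5; in check: yes, from the white queen on g5.
King squares — g4: attacked by Qg5; h4: attacked by Qg5; g5: attacked by Ne4; g6: attacked by Qg5; h6: attacked by Qg5.
Black has no legal moves → checkmate.

yes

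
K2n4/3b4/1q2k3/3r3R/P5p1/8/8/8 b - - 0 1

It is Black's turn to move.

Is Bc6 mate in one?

yes

After Bc6: white king on a8; in check: yes, from the black bishop on c6.
King squares — a7: attacked by Qb6; b7: attacked by Qb6; b8: attacked by Qb6.
White has no legal moves → checkmate.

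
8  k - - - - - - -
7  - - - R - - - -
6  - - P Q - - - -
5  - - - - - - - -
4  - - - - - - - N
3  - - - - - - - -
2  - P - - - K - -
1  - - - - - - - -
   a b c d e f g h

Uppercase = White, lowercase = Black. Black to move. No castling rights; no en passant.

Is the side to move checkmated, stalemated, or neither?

Black to move; black king on a8.
In check: no.
King squares — a7: attacked by Rd7; b7: attacked by Pc6; b8: attacked by Qd6.
Legal moves for Black: none.
Not in check and no legal moves → stalemate.

stalemate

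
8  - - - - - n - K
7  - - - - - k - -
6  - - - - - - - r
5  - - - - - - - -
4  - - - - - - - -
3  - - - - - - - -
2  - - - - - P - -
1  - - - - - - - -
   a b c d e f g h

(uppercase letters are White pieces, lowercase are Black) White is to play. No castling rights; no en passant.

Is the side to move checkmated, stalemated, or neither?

checkmate

White to move; white king on h8.
In check: yes, from the black rook on h6.
King squares — g7: attacked by Kf7; h7: attacked by Rh6; g8: attacked by Kf7.
Legal moves for White: none.
In check with no legal moves → checkmate.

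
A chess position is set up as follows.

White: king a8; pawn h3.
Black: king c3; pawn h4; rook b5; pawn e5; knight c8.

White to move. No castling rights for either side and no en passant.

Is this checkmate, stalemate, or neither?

stalemate

White to move; white king on a8.
In check: no.
King squares — a7: attacked by Nc8; b7: attacked by Rb5; b8: attacked by Rb5.
Legal moves for White: none.
Not in check and no legal moves → stalemate.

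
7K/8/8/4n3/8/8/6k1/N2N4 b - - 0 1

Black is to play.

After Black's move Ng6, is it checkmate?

no

After Ng6: white king on h8; in check: yes, from the black knight on g6.
White has 3 legal replies: Kg8, Kh7, Kg7.
In check but a legal move exists → not checkmate.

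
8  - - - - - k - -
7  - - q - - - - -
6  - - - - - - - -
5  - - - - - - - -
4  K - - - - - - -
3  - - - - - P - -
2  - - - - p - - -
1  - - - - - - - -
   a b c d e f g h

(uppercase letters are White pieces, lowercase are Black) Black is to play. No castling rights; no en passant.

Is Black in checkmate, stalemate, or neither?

neither

Black to move; black king on f8.
In check: no.
Legal moves for Black include: Kg8, Ke8, Kg7, Kf7, Ke7, Qd8, Qc8, Qb8, Qh7, Qg7, Qf7, Qe7, Qd7+, Qb7, Qa7+, Qd6, Qc6+, Qb6, ... (list truncated; more exist).
Black has legal moves and is not in check → neither.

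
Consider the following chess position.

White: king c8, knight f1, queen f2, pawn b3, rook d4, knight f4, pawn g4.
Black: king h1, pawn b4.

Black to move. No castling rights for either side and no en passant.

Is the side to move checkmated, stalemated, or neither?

stalemate

Black to move; black king on h1.
In check: no.
King squares — g1: attacked by Qf2; g2: attacked by Qf2; h2: attacked by Nf1.
Legal moves for Black: none.
Not in check and no legal moves → stalemate.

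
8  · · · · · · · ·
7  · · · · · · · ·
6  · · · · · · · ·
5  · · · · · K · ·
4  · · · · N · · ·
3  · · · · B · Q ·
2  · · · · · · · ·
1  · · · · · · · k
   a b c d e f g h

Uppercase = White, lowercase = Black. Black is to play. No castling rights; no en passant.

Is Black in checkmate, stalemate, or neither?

stalemate

Black to move; black king on h1.
In check: no.
King squares — g1: attacked by Be3; g2: attacked by Qg3; h2: attacked by Qg3.
Legal moves for Black: none.
Not in check and no legal moves → stalemate.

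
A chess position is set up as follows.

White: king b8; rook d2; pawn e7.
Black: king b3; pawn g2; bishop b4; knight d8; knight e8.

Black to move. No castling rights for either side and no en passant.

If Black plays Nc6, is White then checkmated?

no

After Nc6: white king on b8; in check: yes, from the black knight on c6.
White has 3 legal replies: Kc8, Ka8, Kb7.
In check but a legal move exists → not checkmate.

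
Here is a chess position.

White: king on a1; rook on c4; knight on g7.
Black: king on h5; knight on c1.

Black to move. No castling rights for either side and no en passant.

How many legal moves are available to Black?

3

Black to move; king on h5.
In check: yes, from the white knight on g7.
Legal moves: Kh6, Kg6, Kg5.
Count: 3.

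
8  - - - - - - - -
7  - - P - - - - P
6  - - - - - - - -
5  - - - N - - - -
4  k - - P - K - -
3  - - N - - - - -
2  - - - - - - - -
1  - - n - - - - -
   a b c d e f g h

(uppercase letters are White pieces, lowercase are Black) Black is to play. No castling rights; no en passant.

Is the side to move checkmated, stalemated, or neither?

neither

Black to move; black king on a4.
In check: yes, from the white knight on c3.
Legal moves for Black: Ka5, Kb3, Ka3.
Black is in check but has 3 legal moves → neither.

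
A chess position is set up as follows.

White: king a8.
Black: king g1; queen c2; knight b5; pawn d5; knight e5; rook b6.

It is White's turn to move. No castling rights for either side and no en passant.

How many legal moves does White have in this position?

White to move; king on a8.
In check: no.
Legal moves: none.
Count: 0.

0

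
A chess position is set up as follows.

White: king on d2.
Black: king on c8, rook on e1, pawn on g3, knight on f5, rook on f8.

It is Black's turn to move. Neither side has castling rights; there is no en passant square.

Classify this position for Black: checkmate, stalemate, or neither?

Black to move; black king on c8.
In check: no.
Legal moves for Black include: Rh8, Rg8, Rfe8, Rd8+, Rf7, Rf6, Kd8, Kb8, Kd7, Kc7, Kb7, Ng7, Ne7, Nh6, Nd6, Nh4, Nd4, Ne3, ... (list truncated; more exist).
Black has legal moves and is not in check → neither.

neither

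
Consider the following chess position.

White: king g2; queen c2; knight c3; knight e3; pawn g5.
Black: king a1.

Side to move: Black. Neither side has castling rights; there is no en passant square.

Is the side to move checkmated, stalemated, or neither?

Black to move; black king on a1.
In check: no.
King squares — b1: attacked by Qc2; a2: attacked by Qc2; b2: attacked by Qc2.
Legal moves for Black: none.
Not in check and no legal moves → stalemate.

stalemate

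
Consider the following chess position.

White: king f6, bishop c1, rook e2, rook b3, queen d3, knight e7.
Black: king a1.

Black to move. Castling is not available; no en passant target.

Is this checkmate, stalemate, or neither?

Black to move; black king on a1.
In check: no.
King squares — b1: attacked by Rb3; a2: attacked by Re2; b2: attacked by Bc1.
Legal moves for Black: none.
Not in check and no legal moves → stalemate.

stalemate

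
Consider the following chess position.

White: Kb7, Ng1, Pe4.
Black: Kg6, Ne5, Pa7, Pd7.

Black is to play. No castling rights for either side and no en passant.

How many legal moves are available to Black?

17

Black to move; king on g6.
In check: no.
Legal moves: Kh7, Kg7, Kf7, Kh6, Kf6, Kh5, Kg5, Nf7, Nc6, Ng4, Nc4, Nf3, Nd3, d6, a6, d5, a5.
Count: 17.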